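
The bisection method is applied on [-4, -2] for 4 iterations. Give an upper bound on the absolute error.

Bisection error bound: |error| ≤ (b-a)/2^n
|error| ≤ (-2 - (-4))/2^4 = 2/2^4
|error| ≤ 0.1250000000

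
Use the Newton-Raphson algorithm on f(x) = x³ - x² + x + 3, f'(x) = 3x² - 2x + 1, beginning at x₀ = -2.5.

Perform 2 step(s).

f(x) = x³ - x² + x + 3
f'(x) = 3x² - 2x + 1
x₀ = -2.5

Newton-Raphson formula: x_{n+1} = x_n - f(x_n)/f'(x_n)

Iteration 1:
  f(-2.500000) = -21.375000
  f'(-2.500000) = 24.750000
  x_1 = -2.500000 - (-21.375000)/24.750000 = -1.636364
Iteration 2:
  f(-1.636364) = -5.695718
  f'(-1.636364) = 12.305785
  x_2 = -1.636364 - (-5.695718)/12.305785 = -1.173515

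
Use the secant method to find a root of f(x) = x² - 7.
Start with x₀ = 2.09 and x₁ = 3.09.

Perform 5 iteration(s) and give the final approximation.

f(x) = x² - 7
x₀ = 2.09, x₁ = 3.09

Secant formula: x_{n+1} = x_n - f(x_n)(x_n - x_{n-1})/(f(x_n) - f(x_{n-1}))

Iteration 1:
  f(2.090000) = -2.631900
  f(3.090000) = 2.548100
  x_2 = 3.090000 - 2.548100×(3.090000 - 2.090000)/(2.548100 - (-2.631900))
       = 2.598089
Iteration 2:
  f(3.090000) = 2.548100
  f(2.598089) = -0.249935
  x_3 = 2.598089 - (-0.249935)×(2.598089 - 3.090000)/(-0.249935 - 2.548100)
       = 2.642029
Iteration 3:
  f(2.598089) = -0.249935
  f(2.642029) = -0.019684
  x_4 = 2.642029 - (-0.019684)×(2.642029 - 2.598089)/(-0.019684 - (-0.249935))
       = 2.645785
Iteration 4:
  f(2.642029) = -0.019684
  f(2.645785) = 0.000179
  x_5 = 2.645785 - 0.000179×(2.645785 - 2.642029)/(0.000179 - (-0.019684))
       = 2.645751
Iteration 5:
  f(2.645785) = 0.000179
  f(2.645751) = 0.000000
  x_6 = 2.645751 - 0.000000×(2.645751 - 2.645785)/(0.000000 - 0.000179)
       = 2.645751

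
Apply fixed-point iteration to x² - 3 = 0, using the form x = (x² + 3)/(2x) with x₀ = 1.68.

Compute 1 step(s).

Equation: x² - 3 = 0
Fixed-point form: x = (x² + 3)/(2x)
x₀ = 1.68

x_1 = g(1.680000) = 1.732857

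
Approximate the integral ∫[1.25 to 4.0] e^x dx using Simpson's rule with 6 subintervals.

f(x) = e^x
a = 1.25, b = 4.0, n = 6
h = (b - a)/n = 0.458333

Simpson's rule: (h/3)[f(x₀) + 4f(x₁) + 2f(x₂) + ... + f(xₙ)]

x_0 = 1.2500, f(x_0) = 3.490343, coefficient = 1
x_1 = 1.7083, f(x_1) = 5.519754, coefficient = 4
x_2 = 2.1667, f(x_2) = 8.729138, coefficient = 2
x_3 = 2.6250, f(x_3) = 13.804574, coefficient = 4
x_4 = 3.0833, f(x_4) = 21.831051, coefficient = 2
x_5 = 3.5417, f(x_5) = 34.524412, coefficient = 4
x_6 = 4.0000, f(x_6) = 54.598150, coefficient = 1

I ≈ (0.458333/3) × 334.603834 = 51.120030
Exact value: 51.107807
Error: 0.012223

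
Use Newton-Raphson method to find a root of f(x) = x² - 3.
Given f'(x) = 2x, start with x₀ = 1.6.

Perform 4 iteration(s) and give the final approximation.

f(x) = x² - 3
f'(x) = 2x
x₀ = 1.6

Newton-Raphson formula: x_{n+1} = x_n - f(x_n)/f'(x_n)

Iteration 1:
  f(1.600000) = -0.440000
  f'(1.600000) = 3.200000
  x_1 = 1.600000 - (-0.440000)/3.200000 = 1.737500
Iteration 2:
  f(1.737500) = 0.018906
  f'(1.737500) = 3.475000
  x_2 = 1.737500 - 0.018906/3.475000 = 1.732059
Iteration 3:
  f(1.732059) = 0.000030
  f'(1.732059) = 3.464119
  x_3 = 1.732059 - 0.000030/3.464119 = 1.732051
Iteration 4:
  f(1.732051) = 0.000000
  f'(1.732051) = 3.464102
  x_4 = 1.732051 - 0.000000/3.464102 = 1.732051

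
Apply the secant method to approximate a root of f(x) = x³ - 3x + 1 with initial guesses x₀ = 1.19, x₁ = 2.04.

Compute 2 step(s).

f(x) = x³ - 3x + 1
x₀ = 1.19, x₁ = 2.04

Secant formula: x_{n+1} = x_n - f(x_n)(x_n - x_{n-1})/(f(x_n) - f(x_{n-1}))

Iteration 1:
  f(1.190000) = -0.884841
  f(2.040000) = 3.369664
  x_2 = 2.040000 - 3.369664×(2.040000 - 1.190000)/(3.369664 - (-0.884841))
       = 1.366781
Iteration 2:
  f(2.040000) = 3.369664
  f(1.366781) = -0.547073
  x_3 = 1.366781 - (-0.547073)×(1.366781 - 2.040000)/(-0.547073 - 3.369664)
       = 1.460813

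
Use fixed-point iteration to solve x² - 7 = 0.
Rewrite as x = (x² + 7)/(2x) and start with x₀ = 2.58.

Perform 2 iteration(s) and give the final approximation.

Equation: x² - 7 = 0
Fixed-point form: x = (x² + 7)/(2x)
x₀ = 2.58

x_1 = g(2.580000) = 2.646589
x_2 = g(2.646589) = 2.645751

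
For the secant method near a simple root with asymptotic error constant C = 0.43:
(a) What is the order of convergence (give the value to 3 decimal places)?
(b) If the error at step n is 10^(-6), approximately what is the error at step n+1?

(a) Secant method has superlinear convergence with order φ = (1+√5)/2 ≈ 1.618.
    This means |e_{n+1}| ≈ C|e_n|^1.618.

(b) With |e_n| = 10^(-6) and C = 0.43:
    |e_{n+1}| ≈ 0.43 × (10^(-6))^1.618 = 0.43 × 10^(-9.71)

(a) ≈ 1.618 (golden ratio); (b) |e_{n+1}| ≈ 8.419e-11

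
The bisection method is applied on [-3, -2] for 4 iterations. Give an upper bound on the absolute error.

Bisection error bound: |error| ≤ (b-a)/2^n
|error| ≤ (-2 - (-3))/2^4 = 1/2^4
|error| ≤ 0.0625000000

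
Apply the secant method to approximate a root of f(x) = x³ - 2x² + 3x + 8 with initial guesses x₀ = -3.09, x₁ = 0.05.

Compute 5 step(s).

f(x) = x³ - 2x² + 3x + 8
x₀ = -3.09, x₁ = 0.05

Secant formula: x_{n+1} = x_n - f(x_n)(x_n - x_{n-1})/(f(x_n) - f(x_{n-1}))

Iteration 1:
  f(-3.090000) = -49.869829
  f(0.050000) = 8.145125
  x_2 = 0.050000 - 8.145125×(0.050000 - (-3.090000))/(8.145125 - (-49.869829))
       = -0.390847
Iteration 2:
  f(0.050000) = 8.145125
  f(-0.390847) = 6.462232
  x_3 = -0.390847 - 6.462232×(-0.390847 - 0.050000)/(6.462232 - 8.145125)
       = -2.083677
Iteration 3:
  f(-0.390847) = 6.462232
  f(-2.083677) = -15.981179
  x_4 = -2.083677 - (-15.981179)×(-2.083677 - (-0.390847))/(-15.981179 - 6.462232)
       = -0.878271
Iteration 4:
  f(-2.083677) = -15.981179
  f(-0.878271) = 3.145005
  x_5 = -0.878271 - 3.145005×(-0.878271 - (-2.083677))/(3.145005 - (-15.981179))
       = -1.076481
Iteration 5:
  f(-0.878271) = 3.145005
  f(-1.076481) = 1.205492
  x_6 = -1.076481 - 1.205492×(-1.076481 - (-0.878271))/(1.205492 - 3.145005)
       = -1.199678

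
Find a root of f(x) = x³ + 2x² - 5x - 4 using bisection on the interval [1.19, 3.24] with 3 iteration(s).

f(x) = x³ + 2x² - 5x - 4
Initial interval: [1.19, 3.24]

Iteration 1:
  c_1 = (1.190000 + 3.240000)/2 = 2.215000
  f(c_1) = f(2.215000) = 5.604738
  f(a) × f(c) < 0, new interval: [1.190000, 2.215000]
Iteration 2:
  c_2 = (1.190000 + 2.215000)/2 = 1.702500
  f(c_2) = f(1.702500) = -1.780781
  f(a) × f(c) ≥ 0, new interval: [1.702500, 2.215000]
Iteration 3:
  c_3 = (1.702500 + 2.215000)/2 = 1.958750
  f(c_3) = f(1.958750) = 1.394792
  f(a) × f(c) < 0, new interval: [1.702500, 1.958750]

After 3 iteration(s), the approximation is c_3 = 1.958750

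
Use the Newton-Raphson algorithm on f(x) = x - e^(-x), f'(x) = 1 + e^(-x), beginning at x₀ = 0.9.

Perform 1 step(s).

f(x) = x - e^(-x)
f'(x) = 1 + e^(-x)
x₀ = 0.9

Newton-Raphson formula: x_{n+1} = x_n - f(x_n)/f'(x_n)

Iteration 1:
  f(0.900000) = 0.493430
  f'(0.900000) = 1.406570
  x_1 = 0.900000 - 0.493430/1.406570 = 0.549196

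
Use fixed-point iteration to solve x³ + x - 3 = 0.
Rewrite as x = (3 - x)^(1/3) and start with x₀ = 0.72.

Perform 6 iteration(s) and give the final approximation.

Equation: x³ + x - 3 = 0
Fixed-point form: x = (3 - x)^(1/3)
x₀ = 0.72

x_1 = g(0.720000) = 1.316169
x_2 = g(1.316169) = 1.189687
x_3 = g(1.189687) = 1.218759
x_4 = g(1.218759) = 1.212200
x_5 = g(1.212200) = 1.213686
x_6 = g(1.213686) = 1.213350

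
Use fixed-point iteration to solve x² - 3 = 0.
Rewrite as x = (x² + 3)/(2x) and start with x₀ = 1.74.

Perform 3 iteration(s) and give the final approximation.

Equation: x² - 3 = 0
Fixed-point form: x = (x² + 3)/(2x)
x₀ = 1.74

x_1 = g(1.740000) = 1.732069
x_2 = g(1.732069) = 1.732051
x_3 = g(1.732051) = 1.732051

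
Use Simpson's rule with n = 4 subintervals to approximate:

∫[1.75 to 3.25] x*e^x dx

f(x) = x*e^x
a = 1.75, b = 3.25, n = 4
h = (b - a)/n = 0.375000

Simpson's rule: (h/3)[f(x₀) + 4f(x₁) + 2f(x₂) + ... + f(xₙ)]

x_0 = 1.7500, f(x_0) = 10.070555, coefficient = 1
x_1 = 2.1250, f(x_1) = 17.792407, coefficient = 4
x_2 = 2.5000, f(x_2) = 30.456235, coefficient = 2
x_3 = 2.8750, f(x_3) = 50.960594, coefficient = 4
x_4 = 3.2500, f(x_4) = 83.818605, coefficient = 1

I ≈ (0.375000/3) × 429.813635 = 53.726704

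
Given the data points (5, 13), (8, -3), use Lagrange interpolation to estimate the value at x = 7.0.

Lagrange interpolation formula:
P(x) = Σ yᵢ × Lᵢ(x)
where Lᵢ(x) = Π_{j≠i} (x - xⱼ)/(xᵢ - xⱼ)

L_0(7.0) = (7.0 - 8)/(5 - 8) = 0.333333
L_1(7.0) = (7.0 - 5)/(8 - 5) = 0.666667

P(7.0) = 13×L_0(7.0) + (-3)×L_1(7.0)
P(7.0) = 2.333333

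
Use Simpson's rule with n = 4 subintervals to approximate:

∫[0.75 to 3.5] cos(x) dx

f(x) = cos(x)
a = 0.75, b = 3.5, n = 4
h = (b - a)/n = 0.687500

Simpson's rule: (h/3)[f(x₀) + 4f(x₁) + 2f(x₂) + ... + f(xₙ)]

x_0 = 0.7500, f(x_0) = 0.731689, coefficient = 1
x_1 = 1.4375, f(x_1) = 0.132902, coefficient = 4
x_2 = 2.1250, f(x_2) = -0.526266, coefficient = 2
x_3 = 2.8125, f(x_3) = -0.946336, coefficient = 4
x_4 = 3.5000, f(x_4) = -0.936457, coefficient = 1

I ≈ (0.687500/3) × -4.511037 = -1.033779
Exact value: -1.032422
Error: 0.001357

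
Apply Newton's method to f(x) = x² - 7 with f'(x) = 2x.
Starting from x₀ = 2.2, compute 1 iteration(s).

f(x) = x² - 7
f'(x) = 2x
x₀ = 2.2

Newton-Raphson formula: x_{n+1} = x_n - f(x_n)/f'(x_n)

Iteration 1:
  f(2.200000) = -2.160000
  f'(2.200000) = 4.400000
  x_1 = 2.200000 - (-2.160000)/4.400000 = 2.690909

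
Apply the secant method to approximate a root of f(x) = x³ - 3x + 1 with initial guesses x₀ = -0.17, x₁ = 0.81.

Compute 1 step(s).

f(x) = x³ - 3x + 1
x₀ = -0.17, x₁ = 0.81

Secant formula: x_{n+1} = x_n - f(x_n)(x_n - x_{n-1})/(f(x_n) - f(x_{n-1}))

Iteration 1:
  f(-0.170000) = 1.505087
  f(0.810000) = -0.898559
  x_2 = 0.810000 - (-0.898559)×(0.810000 - (-0.170000))/(-0.898559 - 1.505087)
       = 0.443645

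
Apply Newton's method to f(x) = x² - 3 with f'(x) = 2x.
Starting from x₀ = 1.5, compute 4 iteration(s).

f(x) = x² - 3
f'(x) = 2x
x₀ = 1.5

Newton-Raphson formula: x_{n+1} = x_n - f(x_n)/f'(x_n)

Iteration 1:
  f(1.500000) = -0.750000
  f'(1.500000) = 3.000000
  x_1 = 1.500000 - (-0.750000)/3.000000 = 1.750000
Iteration 2:
  f(1.750000) = 0.062500
  f'(1.750000) = 3.500000
  x_2 = 1.750000 - 0.062500/3.500000 = 1.732143
Iteration 3:
  f(1.732143) = 0.000319
  f'(1.732143) = 3.464286
  x_3 = 1.732143 - 0.000319/3.464286 = 1.732051
Iteration 4:
  f(1.732051) = 0.000000
  f'(1.732051) = 3.464102
  x_4 = 1.732051 - 0.000000/3.464102 = 1.732051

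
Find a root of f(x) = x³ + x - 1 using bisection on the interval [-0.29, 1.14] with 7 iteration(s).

f(x) = x³ + x - 1
Initial interval: [-0.29, 1.14]

Iteration 1:
  c_1 = (-0.290000 + 1.140000)/2 = 0.425000
  f(c_1) = f(0.425000) = -0.498234
  f(a) × f(c) ≥ 0, new interval: [0.425000, 1.140000]
Iteration 2:
  c_2 = (0.425000 + 1.140000)/2 = 0.782500
  f(c_2) = f(0.782500) = 0.261630
  f(a) × f(c) < 0, new interval: [0.425000, 0.782500]
Iteration 3:
  c_3 = (0.425000 + 0.782500)/2 = 0.603750
  f(c_3) = f(0.603750) = -0.176175
  f(a) × f(c) ≥ 0, new interval: [0.603750, 0.782500]
Iteration 4:
  c_4 = (0.603750 + 0.782500)/2 = 0.693125
  f(c_4) = f(0.693125) = 0.026118
  f(a) × f(c) < 0, new interval: [0.603750, 0.693125]
Iteration 5:
  c_5 = (0.603750 + 0.693125)/2 = 0.648438
  f(c_5) = f(0.648438) = -0.078913
  f(a) × f(c) ≥ 0, new interval: [0.648438, 0.693125]
Iteration 6:
  c_6 = (0.648438 + 0.693125)/2 = 0.670781
  f(c_6) = f(0.670781) = -0.027402
  f(a) × f(c) ≥ 0, new interval: [0.670781, 0.693125]
Iteration 7:
  c_7 = (0.670781 + 0.693125)/2 = 0.681953
  f(c_7) = f(0.681953) = -0.000898
  f(a) × f(c) ≥ 0, new interval: [0.681953, 0.693125]

After 7 iteration(s), the approximation is c_7 = 0.681953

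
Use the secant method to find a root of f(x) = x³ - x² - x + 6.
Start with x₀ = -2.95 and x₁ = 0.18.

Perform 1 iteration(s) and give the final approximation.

f(x) = x³ - x² - x + 6
x₀ = -2.95, x₁ = 0.18

Secant formula: x_{n+1} = x_n - f(x_n)(x_n - x_{n-1})/(f(x_n) - f(x_{n-1}))

Iteration 1:
  f(-2.950000) = -25.424875
  f(0.180000) = 5.793432
  x_2 = 0.180000 - 5.793432×(0.180000 - (-2.950000))/(5.793432 - (-25.424875))
       = -0.400859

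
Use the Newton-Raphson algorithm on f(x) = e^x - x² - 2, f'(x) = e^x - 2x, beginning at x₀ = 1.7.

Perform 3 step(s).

f(x) = e^x - x² - 2
f'(x) = e^x - 2x
x₀ = 1.7

Newton-Raphson formula: x_{n+1} = x_n - f(x_n)/f'(x_n)

Iteration 1:
  f(1.700000) = 0.583947
  f'(1.700000) = 2.073947
  x_1 = 1.700000 - 0.583947/2.073947 = 1.418437
Iteration 2:
  f(1.418437) = 0.118695
  f'(1.418437) = 1.293785
  x_2 = 1.418437 - 0.118695/1.293785 = 1.326694
Iteration 3:
  f(1.326694) = 0.008447
  f'(1.326694) = 1.115176
  x_3 = 1.326694 - 0.008447/1.115176 = 1.319119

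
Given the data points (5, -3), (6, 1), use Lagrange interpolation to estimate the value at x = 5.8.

Lagrange interpolation formula:
P(x) = Σ yᵢ × Lᵢ(x)
where Lᵢ(x) = Π_{j≠i} (x - xⱼ)/(xᵢ - xⱼ)

L_0(5.8) = (5.8 - 6)/(5 - 6) = 0.200000
L_1(5.8) = (5.8 - 5)/(6 - 5) = 0.800000

P(5.8) = (-3)×L_0(5.8) + 1×L_1(5.8)
P(5.8) = 0.200000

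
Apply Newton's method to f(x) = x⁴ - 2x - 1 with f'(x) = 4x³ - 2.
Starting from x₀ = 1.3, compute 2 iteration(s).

f(x) = x⁴ - 2x - 1
f'(x) = 4x³ - 2
x₀ = 1.3

Newton-Raphson formula: x_{n+1} = x_n - f(x_n)/f'(x_n)

Iteration 1:
  f(1.300000) = -0.743900
  f'(1.300000) = 6.788000
  x_1 = 1.300000 - (-0.743900)/6.788000 = 1.409590
Iteration 2:
  f(1.409590) = 0.128771
  f'(1.409590) = 9.203116
  x_2 = 1.409590 - 0.128771/9.203116 = 1.395598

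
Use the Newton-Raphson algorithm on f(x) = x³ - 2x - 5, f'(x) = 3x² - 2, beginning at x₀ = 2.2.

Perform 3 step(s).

f(x) = x³ - 2x - 5
f'(x) = 3x² - 2
x₀ = 2.2

Newton-Raphson formula: x_{n+1} = x_n - f(x_n)/f'(x_n)

Iteration 1:
  f(2.200000) = 1.248000
  f'(2.200000) = 12.520000
  x_1 = 2.200000 - 1.248000/12.520000 = 2.100319
Iteration 2:
  f(2.100319) = 0.064589
  f'(2.100319) = 11.234026
  x_2 = 2.100319 - 0.064589/11.234026 = 2.094570
Iteration 3:
  f(2.094570) = 0.000208
  f'(2.094570) = 11.161672
  x_3 = 2.094570 - 0.000208/11.161672 = 2.094551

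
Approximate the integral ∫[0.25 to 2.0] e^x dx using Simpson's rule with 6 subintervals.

f(x) = e^x
a = 0.25, b = 2.0, n = 6
h = (b - a)/n = 0.291667

Simpson's rule: (h/3)[f(x₀) + 4f(x₁) + 2f(x₂) + ... + f(xₙ)]

x_0 = 0.2500, f(x_0) = 1.284025, coefficient = 1
x_1 = 0.5417, f(x_1) = 1.718869, coefficient = 4
x_2 = 0.8333, f(x_2) = 2.300976, coefficient = 2
x_3 = 1.1250, f(x_3) = 3.080217, coefficient = 4
x_4 = 1.4167, f(x_4) = 4.123353, coefficient = 2
x_5 = 1.7083, f(x_5) = 5.519754, coefficient = 4
x_6 = 2.0000, f(x_6) = 7.389056, coefficient = 1

I ≈ (0.291667/3) × 62.797101 = 6.105274
Exact value: 6.105031
Error: 0.000243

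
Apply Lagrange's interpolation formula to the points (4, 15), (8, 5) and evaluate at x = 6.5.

Lagrange interpolation formula:
P(x) = Σ yᵢ × Lᵢ(x)
where Lᵢ(x) = Π_{j≠i} (x - xⱼ)/(xᵢ - xⱼ)

L_0(6.5) = (6.5 - 8)/(4 - 8) = 0.375000
L_1(6.5) = (6.5 - 4)/(8 - 4) = 0.625000

P(6.5) = 15×L_0(6.5) + 5×L_1(6.5)
P(6.5) = 8.750000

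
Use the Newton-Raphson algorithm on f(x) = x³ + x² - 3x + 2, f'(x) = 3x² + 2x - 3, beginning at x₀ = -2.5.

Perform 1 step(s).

f(x) = x³ + x² - 3x + 2
f'(x) = 3x² + 2x - 3
x₀ = -2.5

Newton-Raphson formula: x_{n+1} = x_n - f(x_n)/f'(x_n)

Iteration 1:
  f(-2.500000) = 0.125000
  f'(-2.500000) = 10.750000
  x_1 = -2.500000 - 0.125000/10.750000 = -2.511628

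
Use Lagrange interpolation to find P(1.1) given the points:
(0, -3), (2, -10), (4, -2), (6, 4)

Lagrange interpolation formula:
P(x) = Σ yᵢ × Lᵢ(x)
where Lᵢ(x) = Π_{j≠i} (x - xⱼ)/(xᵢ - xⱼ)

L_0(1.1) = (1.1 - 2)/(0 - 2) × (1.1 - 4)/(0 - 4) × (1.1 - 6)/(0 - 6) = 0.266437
L_1(1.1) = (1.1 - 0)/(2 - 0) × (1.1 - 4)/(2 - 4) × (1.1 - 6)/(2 - 6) = 0.976938
L_2(1.1) = (1.1 - 0)/(4 - 0) × (1.1 - 2)/(4 - 2) × (1.1 - 6)/(4 - 6) = -0.303187
L_3(1.1) = (1.1 - 0)/(6 - 0) × (1.1 - 2)/(6 - 2) × (1.1 - 4)/(6 - 4) = 0.059812

P(1.1) = (-3)×L_0(1.1) + (-10)×L_1(1.1) + (-2)×L_2(1.1) + 4×L_3(1.1)
P(1.1) = -9.723062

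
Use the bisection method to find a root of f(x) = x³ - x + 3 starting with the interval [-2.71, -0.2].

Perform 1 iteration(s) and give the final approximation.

f(x) = x³ - x + 3
Initial interval: [-2.71, -0.2]

Iteration 1:
  c_1 = (-2.710000 + (-0.200000))/2 = -1.455000
  f(c_1) = f(-1.455000) = 1.374729
  f(a) × f(c) < 0, new interval: [-2.710000, -1.455000]

After 1 iteration(s), the approximation is c_1 = -1.455000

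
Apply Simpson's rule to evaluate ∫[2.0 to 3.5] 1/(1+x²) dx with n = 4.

f(x) = 1/(1+x²)
a = 2.0, b = 3.5, n = 4
h = (b - a)/n = 0.375000

Simpson's rule: (h/3)[f(x₀) + 4f(x₁) + 2f(x₂) + ... + f(xₙ)]

x_0 = 2.0000, f(x_0) = 0.200000, coefficient = 1
x_1 = 2.3750, f(x_1) = 0.150588, coefficient = 4
x_2 = 2.7500, f(x_2) = 0.116788, coefficient = 2
x_3 = 3.1250, f(x_3) = 0.092888, coefficient = 4
x_4 = 3.5000, f(x_4) = 0.075472, coefficient = 1

I ≈ (0.375000/3) × 1.482954 = 0.185369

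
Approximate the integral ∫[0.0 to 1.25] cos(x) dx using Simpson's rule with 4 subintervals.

f(x) = cos(x)
a = 0.0, b = 1.25, n = 4
h = (b - a)/n = 0.312500

Simpson's rule: (h/3)[f(x₀) + 4f(x₁) + 2f(x₂) + ... + f(xₙ)]

x_0 = 0.0000, f(x_0) = 1.000000, coefficient = 1
x_1 = 0.3125, f(x_1) = 0.951568, coefficient = 4
x_2 = 0.6250, f(x_2) = 0.810963, coefficient = 2
x_3 = 0.9375, f(x_3) = 0.591805, coefficient = 4
x_4 = 1.2500, f(x_4) = 0.315322, coefficient = 1

I ≈ (0.312500/3) × 9.110741 = 0.949035
Exact value: 0.948985
Error: 0.000051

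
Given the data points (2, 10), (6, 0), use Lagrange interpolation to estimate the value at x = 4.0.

Lagrange interpolation formula:
P(x) = Σ yᵢ × Lᵢ(x)
where Lᵢ(x) = Π_{j≠i} (x - xⱼ)/(xᵢ - xⱼ)

L_0(4.0) = (4.0 - 6)/(2 - 6) = 0.500000
L_1(4.0) = (4.0 - 2)/(6 - 2) = 0.500000

P(4.0) = 10×L_0(4.0) + 0×L_1(4.0)
P(4.0) = 5.000000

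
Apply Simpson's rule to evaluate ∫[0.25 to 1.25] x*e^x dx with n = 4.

f(x) = x*e^x
a = 0.25, b = 1.25, n = 4
h = (b - a)/n = 0.250000

Simpson's rule: (h/3)[f(x₀) + 4f(x₁) + 2f(x₂) + ... + f(xₙ)]

x_0 = 0.2500, f(x_0) = 0.321006, coefficient = 1
x_1 = 0.5000, f(x_1) = 0.824361, coefficient = 4
x_2 = 0.7500, f(x_2) = 1.587750, coefficient = 2
x_3 = 1.0000, f(x_3) = 2.718282, coefficient = 4
x_4 = 1.2500, f(x_4) = 4.362929, coefficient = 1

I ≈ (0.250000/3) × 22.030005 = 1.835834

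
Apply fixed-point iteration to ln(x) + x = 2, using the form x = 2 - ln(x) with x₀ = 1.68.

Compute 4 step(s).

Equation: ln(x) + x = 2
Fixed-point form: x = 2 - ln(x)
x₀ = 1.68

x_1 = g(1.680000) = 1.481206
x_2 = g(1.481206) = 1.607143
x_3 = g(1.607143) = 1.525542
x_4 = g(1.525542) = 1.577650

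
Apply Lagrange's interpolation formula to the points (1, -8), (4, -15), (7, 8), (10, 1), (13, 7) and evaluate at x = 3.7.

Lagrange interpolation formula:
P(x) = Σ yᵢ × Lᵢ(x)
where Lᵢ(x) = Π_{j≠i} (x - xⱼ)/(xᵢ - xⱼ)

L_0(3.7) = (3.7 - 4)/(1 - 4) × (3.7 - 7)/(1 - 7) × (3.7 - 10)/(1 - 10) × (3.7 - 13)/(1 - 13) = 0.029837
L_1(3.7) = (3.7 - 1)/(4 - 1) × (3.7 - 7)/(4 - 7) × (3.7 - 10)/(4 - 10) × (3.7 - 13)/(4 - 13) = 1.074150
L_2(3.7) = (3.7 - 1)/(7 - 1) × (3.7 - 4)/(7 - 4) × (3.7 - 10)/(7 - 10) × (3.7 - 13)/(7 - 13) = -0.146475
L_3(3.7) = (3.7 - 1)/(10 - 1) × (3.7 - 4)/(10 - 4) × (3.7 - 7)/(10 - 7) × (3.7 - 13)/(10 - 13) = 0.051150
L_4(3.7) = (3.7 - 1)/(13 - 1) × (3.7 - 4)/(13 - 4) × (3.7 - 7)/(13 - 7) × (3.7 - 10)/(13 - 10) = -0.008662

P(3.7) = (-8)×L_0(3.7) + (-15)×L_1(3.7) + 8×L_2(3.7) + 1×L_3(3.7) + 7×L_4(3.7)
P(3.7) = -17.532238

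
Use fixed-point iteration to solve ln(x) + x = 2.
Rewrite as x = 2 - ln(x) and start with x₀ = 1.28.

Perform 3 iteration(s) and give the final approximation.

Equation: ln(x) + x = 2
Fixed-point form: x = 2 - ln(x)
x₀ = 1.28

x_1 = g(1.280000) = 1.753140
x_2 = g(1.753140) = 1.438592
x_3 = g(1.438592) = 1.636335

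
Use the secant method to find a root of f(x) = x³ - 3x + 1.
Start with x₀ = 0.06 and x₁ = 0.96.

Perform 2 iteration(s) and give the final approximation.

f(x) = x³ - 3x + 1
x₀ = 0.06, x₁ = 0.96

Secant formula: x_{n+1} = x_n - f(x_n)(x_n - x_{n-1})/(f(x_n) - f(x_{n-1}))

Iteration 1:
  f(0.060000) = 0.820216
  f(0.960000) = -0.995264
  x_2 = 0.960000 - (-0.995264)×(0.960000 - 0.060000)/(-0.995264 - 0.820216)
       = 0.466611
Iteration 2:
  f(0.960000) = -0.995264
  f(0.466611) = -0.298240
  x_3 = 0.466611 - (-0.298240)×(0.466611 - 0.960000)/(-0.298240 - (-0.995264))
       = 0.255502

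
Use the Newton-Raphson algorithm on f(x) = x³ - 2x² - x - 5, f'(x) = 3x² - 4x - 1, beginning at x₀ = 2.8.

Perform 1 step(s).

f(x) = x³ - 2x² - x - 5
f'(x) = 3x² - 4x - 1
x₀ = 2.8

Newton-Raphson formula: x_{n+1} = x_n - f(x_n)/f'(x_n)

Iteration 1:
  f(2.800000) = -1.528000
  f'(2.800000) = 11.320000
  x_1 = 2.800000 - (-1.528000)/11.320000 = 2.934982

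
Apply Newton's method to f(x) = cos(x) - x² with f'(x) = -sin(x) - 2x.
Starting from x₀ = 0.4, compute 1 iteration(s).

f(x) = cos(x) - x²
f'(x) = -sin(x) - 2x
x₀ = 0.4

Newton-Raphson formula: x_{n+1} = x_n - f(x_n)/f'(x_n)

Iteration 1:
  f(0.400000) = 0.761061
  f'(0.400000) = -1.189418
  x_1 = 0.400000 - 0.761061/(-1.189418) = 1.039860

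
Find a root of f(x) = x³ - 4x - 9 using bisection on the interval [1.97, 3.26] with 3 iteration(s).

f(x) = x³ - 4x - 9
Initial interval: [1.97, 3.26]

Iteration 1:
  c_1 = (1.970000 + 3.260000)/2 = 2.615000
  f(c_1) = f(2.615000) = -1.578042
  f(a) × f(c) ≥ 0, new interval: [2.615000, 3.260000]
Iteration 2:
  c_2 = (2.615000 + 3.260000)/2 = 2.937500
  f(c_2) = f(2.937500) = 4.597412
  f(a) × f(c) < 0, new interval: [2.615000, 2.937500]
Iteration 3:
  c_3 = (2.615000 + 2.937500)/2 = 2.776250
  f(c_3) = f(2.776250) = 1.293125
  f(a) × f(c) < 0, new interval: [2.615000, 2.776250]

After 3 iteration(s), the approximation is c_3 = 2.776250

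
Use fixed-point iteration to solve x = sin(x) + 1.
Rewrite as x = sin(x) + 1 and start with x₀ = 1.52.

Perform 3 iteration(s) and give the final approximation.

Equation: x = sin(x) + 1
Fixed-point form: x = sin(x) + 1
x₀ = 1.52

x_1 = g(1.520000) = 1.998710
x_2 = g(1.998710) = 1.909833
x_3 = g(1.909833) = 1.943075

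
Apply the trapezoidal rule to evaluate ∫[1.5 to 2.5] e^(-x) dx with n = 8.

f(x) = e^(-x)
a = 1.5, b = 2.5, n = 8
h = (b - a)/n = 0.125000

Trapezoidal rule: (h/2)[f(x₀) + 2f(x₁) + 2f(x₂) + ... + f(xₙ)]

x_0 = 1.5000, f(x_0) = 0.223130, coefficient = 1
x_1 = 1.6250, f(x_1) = 0.196912, coefficient = 2
x_2 = 1.7500, f(x_2) = 0.173774, coefficient = 2
x_3 = 1.8750, f(x_3) = 0.153355, coefficient = 2
x_4 = 2.0000, f(x_4) = 0.135335, coefficient = 2
x_5 = 2.1250, f(x_5) = 0.119433, coefficient = 2
x_6 = 2.2500, f(x_6) = 0.105399, coefficient = 2
x_7 = 2.3750, f(x_7) = 0.093014, coefficient = 2
x_8 = 2.5000, f(x_8) = 0.082085, coefficient = 1

I ≈ (0.125000/2) × 2.259660 = 0.141229
Exact value: 0.141045
Error: 0.000184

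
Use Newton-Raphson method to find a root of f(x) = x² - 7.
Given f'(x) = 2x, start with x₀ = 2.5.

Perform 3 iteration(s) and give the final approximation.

f(x) = x² - 7
f'(x) = 2x
x₀ = 2.5

Newton-Raphson formula: x_{n+1} = x_n - f(x_n)/f'(x_n)

Iteration 1:
  f(2.500000) = -0.750000
  f'(2.500000) = 5.000000
  x_1 = 2.500000 - (-0.750000)/5.000000 = 2.650000
Iteration 2:
  f(2.650000) = 0.022500
  f'(2.650000) = 5.300000
  x_2 = 2.650000 - 0.022500/5.300000 = 2.645755
Iteration 3:
  f(2.645755) = 0.000018
  f'(2.645755) = 5.291509
  x_3 = 2.645755 - 0.000018/5.291509 = 2.645751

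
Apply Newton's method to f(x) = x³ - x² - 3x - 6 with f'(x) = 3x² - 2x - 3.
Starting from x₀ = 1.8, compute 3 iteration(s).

f(x) = x³ - x² - 3x - 6
f'(x) = 3x² - 2x - 3
x₀ = 1.8

Newton-Raphson formula: x_{n+1} = x_n - f(x_n)/f'(x_n)

Iteration 1:
  f(1.800000) = -8.808000
  f'(1.800000) = 3.120000
  x_1 = 1.800000 - (-8.808000)/3.120000 = 4.623077
Iteration 2:
  f(4.623077) = 57.566213
  f'(4.623077) = 51.872367
  x_2 = 4.623077 - 57.566213/51.872367 = 3.513310
Iteration 3:
  f(3.513310) = 14.482740
  f'(3.513310) = 27.003430
  x_3 = 3.513310 - 14.482740/27.003430 = 2.976981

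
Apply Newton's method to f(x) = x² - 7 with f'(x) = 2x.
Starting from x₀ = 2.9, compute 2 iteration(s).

f(x) = x² - 7
f'(x) = 2x
x₀ = 2.9

Newton-Raphson formula: x_{n+1} = x_n - f(x_n)/f'(x_n)

Iteration 1:
  f(2.900000) = 1.410000
  f'(2.900000) = 5.800000
  x_1 = 2.900000 - 1.410000/5.800000 = 2.656897
Iteration 2:
  f(2.656897) = 0.059099
  f'(2.656897) = 5.313793
  x_2 = 2.656897 - 0.059099/5.313793 = 2.645775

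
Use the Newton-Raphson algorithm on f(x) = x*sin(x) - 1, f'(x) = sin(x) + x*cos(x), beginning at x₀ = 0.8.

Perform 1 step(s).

f(x) = x*sin(x) - 1
f'(x) = sin(x) + x*cos(x)
x₀ = 0.8

Newton-Raphson formula: x_{n+1} = x_n - f(x_n)/f'(x_n)

Iteration 1:
  f(0.800000) = -0.426115
  f'(0.800000) = 1.274721
  x_1 = 0.800000 - (-0.426115)/1.274721 = 1.134281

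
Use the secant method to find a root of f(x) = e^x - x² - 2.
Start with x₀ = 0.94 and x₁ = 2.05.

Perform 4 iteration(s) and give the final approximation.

f(x) = e^x - x² - 2
x₀ = 0.94, x₁ = 2.05

Secant formula: x_{n+1} = x_n - f(x_n)(x_n - x_{n-1})/(f(x_n) - f(x_{n-1}))

Iteration 1:
  f(0.940000) = -0.323619
  f(2.050000) = 1.565401
  x_2 = 2.050000 - 1.565401×(2.050000 - 0.940000)/(1.565401 - (-0.323619))
       = 1.130160
Iteration 2:
  f(2.050000) = 1.565401
  f(1.130160) = -0.181109
  x_3 = 1.130160 - (-0.181109)×(1.130160 - 2.050000)/(-0.181109 - 1.565401)
       = 1.225546
Iteration 3:
  f(1.130160) = -0.181109
  f(1.225546) = -0.095938
  x_4 = 1.225546 - (-0.095938)×(1.225546 - 1.130160)/(-0.095938 - (-0.181109))
       = 1.332989
Iteration 4:
  f(1.225546) = -0.095938
  f(1.332989) = 0.015502
  x_5 = 1.332989 - 0.015502×(1.332989 - 1.225546)/(0.015502 - (-0.095938))
       = 1.318043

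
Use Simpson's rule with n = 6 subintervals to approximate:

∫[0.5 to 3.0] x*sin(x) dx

f(x) = x*sin(x)
a = 0.5, b = 3.0, n = 6
h = (b - a)/n = 0.416667

Simpson's rule: (h/3)[f(x₀) + 4f(x₁) + 2f(x₂) + ... + f(xₙ)]

x_0 = 0.5000, f(x_0) = 0.239713, coefficient = 1
x_1 = 0.9167, f(x_1) = 0.727446, coefficient = 4
x_2 = 1.3333, f(x_2) = 1.295917, coefficient = 2
x_3 = 1.7500, f(x_3) = 1.721975, coefficient = 4
x_4 = 2.1667, f(x_4) = 1.793264, coefficient = 2
x_5 = 2.5833, f(x_5) = 1.368419, coefficient = 4
x_6 = 3.0000, f(x_6) = 0.423360, coefficient = 1

I ≈ (0.416667/3) × 22.112798 = 3.071222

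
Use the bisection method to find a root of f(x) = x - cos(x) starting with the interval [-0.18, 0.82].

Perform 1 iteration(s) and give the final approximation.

f(x) = x - cos(x)
Initial interval: [-0.18, 0.82]

Iteration 1:
  c_1 = (-0.180000 + 0.820000)/2 = 0.320000
  f(c_1) = f(0.320000) = -0.629235
  f(a) × f(c) ≥ 0, new interval: [0.320000, 0.820000]

After 1 iteration(s), the approximation is c_1 = 0.320000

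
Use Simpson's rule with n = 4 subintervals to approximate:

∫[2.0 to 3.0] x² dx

f(x) = x²
a = 2.0, b = 3.0, n = 4
h = (b - a)/n = 0.250000

Simpson's rule: (h/3)[f(x₀) + 4f(x₁) + 2f(x₂) + ... + f(xₙ)]

x_0 = 2.0000, f(x_0) = 4.000000, coefficient = 1
x_1 = 2.2500, f(x_1) = 5.062500, coefficient = 4
x_2 = 2.5000, f(x_2) = 6.250000, coefficient = 2
x_3 = 2.7500, f(x_3) = 7.562500, coefficient = 4
x_4 = 3.0000, f(x_4) = 9.000000, coefficient = 1

I ≈ (0.250000/3) × 76.000000 = 6.333333
Exact value: 6.333333
Error: 0.000000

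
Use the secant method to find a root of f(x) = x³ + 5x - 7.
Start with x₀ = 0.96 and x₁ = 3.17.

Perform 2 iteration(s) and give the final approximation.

f(x) = x³ + 5x - 7
x₀ = 0.96, x₁ = 3.17

Secant formula: x_{n+1} = x_n - f(x_n)(x_n - x_{n-1})/(f(x_n) - f(x_{n-1}))

Iteration 1:
  f(0.960000) = -1.315264
  f(3.170000) = 40.705013
  x_2 = 3.170000 - 40.705013×(3.170000 - 0.960000)/(40.705013 - (-1.315264))
       = 1.029175
Iteration 2:
  f(3.170000) = 40.705013
  f(1.029175) = -0.764025
  x_3 = 1.029175 - (-0.764025)×(1.029175 - 3.170000)/(-0.764025 - 40.705013)
       = 1.068617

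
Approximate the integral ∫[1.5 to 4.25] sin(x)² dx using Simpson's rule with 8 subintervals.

f(x) = sin(x)²
a = 1.5, b = 4.25, n = 8
h = (b - a)/n = 0.343750

Simpson's rule: (h/3)[f(x₀) + 4f(x₁) + 2f(x₂) + ... + f(xₙ)]

x_0 = 1.5000, f(x_0) = 0.994996, coefficient = 1
x_1 = 1.8438, f(x_1) = 0.927328, coefficient = 4
x_2 = 2.1875, f(x_2) = 0.665512, coefficient = 2
x_3 = 2.5312, f(x_3) = 0.328499, coefficient = 4
x_4 = 2.8750, f(x_4) = 0.069404, coefficient = 2
x_5 = 3.2188, f(x_5) = 0.005941, coefficient = 4
x_6 = 3.5625, f(x_6) = 0.166945, coefficient = 2
x_7 = 3.9062, f(x_7) = 0.479265, coefficient = 4
x_8 = 4.2500, f(x_8) = 0.801006, coefficient = 1

I ≈ (0.343750/3) × 10.563859 = 1.210442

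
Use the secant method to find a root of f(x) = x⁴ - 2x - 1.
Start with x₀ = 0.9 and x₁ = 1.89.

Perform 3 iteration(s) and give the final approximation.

f(x) = x⁴ - 2x - 1
x₀ = 0.9, x₁ = 1.89

Secant formula: x_{n+1} = x_n - f(x_n)(x_n - x_{n-1})/(f(x_n) - f(x_{n-1}))

Iteration 1:
  f(0.900000) = -2.143900
  f(1.890000) = 7.979898
  x_2 = 1.890000 - 7.979898×(1.890000 - 0.900000)/(7.979898 - (-2.143900))
       = 1.109651
Iteration 2:
  f(1.890000) = 7.979898
  f(1.109651) = -1.703141
  x_3 = 1.109651 - (-1.703141)×(1.109651 - 1.890000)/(-1.703141 - 7.979898)
       = 1.246906
Iteration 3:
  f(1.109651) = -1.703141
  f(1.246906) = -1.076490
  x_4 = 1.246906 - (-1.076490)×(1.246906 - 1.109651)/(-1.076490 - (-1.703141))
       = 1.482689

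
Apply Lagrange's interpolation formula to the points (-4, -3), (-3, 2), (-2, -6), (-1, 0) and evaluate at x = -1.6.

Lagrange interpolation formula:
P(x) = Σ yᵢ × Lᵢ(x)
where Lᵢ(x) = Π_{j≠i} (x - xⱼ)/(xᵢ - xⱼ)

L_0(-1.6) = (-1.6 - (-3))/(-4 - (-3)) × (-1.6 - (-2))/(-4 - (-2)) × (-1.6 - (-1))/(-4 - (-1)) = 0.056000
L_1(-1.6) = (-1.6 - (-4))/(-3 - (-4)) × (-1.6 - (-2))/(-3 - (-2)) × (-1.6 - (-1))/(-3 - (-1)) = -0.288000
L_2(-1.6) = (-1.6 - (-4))/(-2 - (-4)) × (-1.6 - (-3))/(-2 - (-3)) × (-1.6 - (-1))/(-2 - (-1)) = 1.008000
L_3(-1.6) = (-1.6 - (-4))/(-1 - (-4)) × (-1.6 - (-3))/(-1 - (-3)) × (-1.6 - (-2))/(-1 - (-2)) = 0.224000

P(-1.6) = (-3)×L_0(-1.6) + 2×L_1(-1.6) + (-6)×L_2(-1.6) + 0×L_3(-1.6)
P(-1.6) = -6.792000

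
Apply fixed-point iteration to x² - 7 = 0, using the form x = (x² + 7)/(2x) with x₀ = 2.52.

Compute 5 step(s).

Equation: x² - 7 = 0
Fixed-point form: x = (x² + 7)/(2x)
x₀ = 2.52

x_1 = g(2.520000) = 2.648889
x_2 = g(2.648889) = 2.645753
x_3 = g(2.645753) = 2.645751
x_4 = g(2.645751) = 2.645751
x_5 = g(2.645751) = 2.645751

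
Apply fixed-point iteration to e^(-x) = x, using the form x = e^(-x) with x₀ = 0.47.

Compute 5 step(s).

Equation: e^(-x) = x
Fixed-point form: x = e^(-x)
x₀ = 0.47

x_1 = g(0.470000) = 0.625002
x_2 = g(0.625002) = 0.535260
x_3 = g(0.535260) = 0.585517
x_4 = g(0.585517) = 0.556818
x_5 = g(0.556818) = 0.573030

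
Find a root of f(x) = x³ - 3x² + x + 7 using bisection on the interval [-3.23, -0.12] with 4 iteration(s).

f(x) = x³ - 3x² + x + 7
Initial interval: [-3.23, -0.12]

Iteration 1:
  c_1 = (-3.230000 + (-0.120000))/2 = -1.675000
  f(c_1) = f(-1.675000) = -7.791297
  f(a) × f(c) ≥ 0, new interval: [-1.675000, -0.120000]
Iteration 2:
  c_2 = (-1.675000 + (-0.120000))/2 = -0.897500
  f(c_2) = f(-0.897500) = 2.963039
  f(a) × f(c) < 0, new interval: [-1.675000, -0.897500]
Iteration 3:
  c_3 = (-1.675000 + (-0.897500))/2 = -1.286250
  f(c_3) = f(-1.286250) = -1.377589
  f(a) × f(c) ≥ 0, new interval: [-1.286250, -0.897500]
Iteration 4:
  c_4 = (-1.286250 + (-0.897500))/2 = -1.091875
  f(c_4) = f(-1.091875) = 1.029828
  f(a) × f(c) < 0, new interval: [-1.286250, -1.091875]

After 4 iteration(s), the approximation is c_4 = -1.091875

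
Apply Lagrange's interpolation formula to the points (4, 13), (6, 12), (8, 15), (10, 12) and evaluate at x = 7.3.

Lagrange interpolation formula:
P(x) = Σ yᵢ × Lᵢ(x)
where Lᵢ(x) = Π_{j≠i} (x - xⱼ)/(xᵢ - xⱼ)

L_0(7.3) = (7.3 - 6)/(4 - 6) × (7.3 - 8)/(4 - 8) × (7.3 - 10)/(4 - 10) = -0.051188
L_1(7.3) = (7.3 - 4)/(6 - 4) × (7.3 - 8)/(6 - 8) × (7.3 - 10)/(6 - 10) = 0.389813
L_2(7.3) = (7.3 - 4)/(8 - 4) × (7.3 - 6)/(8 - 6) × (7.3 - 10)/(8 - 10) = 0.723937
L_3(7.3) = (7.3 - 4)/(10 - 4) × (7.3 - 6)/(10 - 6) × (7.3 - 8)/(10 - 8) = -0.062563

P(7.3) = 13×L_0(7.3) + 12×L_1(7.3) + 15×L_2(7.3) + 12×L_3(7.3)
P(7.3) = 14.120625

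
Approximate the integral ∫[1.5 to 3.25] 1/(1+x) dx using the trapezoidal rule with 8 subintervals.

f(x) = 1/(1+x)
a = 1.5, b = 3.25, n = 8
h = (b - a)/n = 0.218750

Trapezoidal rule: (h/2)[f(x₀) + 2f(x₁) + 2f(x₂) + ... + f(xₙ)]

x_0 = 1.5000, f(x_0) = 0.400000, coefficient = 1
x_1 = 1.7188, f(x_1) = 0.367816, coefficient = 2
x_2 = 1.9375, f(x_2) = 0.340426, coefficient = 2
x_3 = 2.1562, f(x_3) = 0.316832, coefficient = 2
x_4 = 2.3750, f(x_4) = 0.296296, coefficient = 2
x_5 = 2.5938, f(x_5) = 0.278261, coefficient = 2
x_6 = 2.8125, f(x_6) = 0.262295, coefficient = 2
x_7 = 3.0312, f(x_7) = 0.248062, coefficient = 2
x_8 = 3.2500, f(x_8) = 0.235294, coefficient = 1

I ≈ (0.218750/2) × 4.855269 = 0.531045
Exact value: 0.530628
Error: 0.000417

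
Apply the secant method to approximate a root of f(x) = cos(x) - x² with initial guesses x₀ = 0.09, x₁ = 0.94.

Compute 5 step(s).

f(x) = cos(x) - x²
x₀ = 0.09, x₁ = 0.94

Secant formula: x_{n+1} = x_n - f(x_n)(x_n - x_{n-1})/(f(x_n) - f(x_{n-1}))

Iteration 1:
  f(0.090000) = 0.987853
  f(0.940000) = -0.293812
  x_2 = 0.940000 - (-0.293812)×(0.940000 - 0.090000)/(-0.293812 - 0.987853)
       = 0.745144
Iteration 2:
  f(0.940000) = -0.293812
  f(0.745144) = 0.179751
  x_3 = 0.745144 - 0.179751×(0.745144 - 0.940000)/(0.179751 - (-0.293812))
       = 0.819106
Iteration 3:
  f(0.745144) = 0.179751
  f(0.819106) = 0.011941
  x_4 = 0.819106 - 0.011941×(0.819106 - 0.745144)/(0.011941 - 0.179751)
       = 0.824369
Iteration 4:
  f(0.819106) = 0.011941
  f(0.824369) = -0.000563
  x_5 = 0.824369 - (-0.000563)×(0.824369 - 0.819106)/(-0.000563 - 0.011941)
       = 0.824132
Iteration 5:
  f(0.824369) = -0.000563
  f(0.824132) = 0.000002
  x_6 = 0.824132 - 0.000002×(0.824132 - 0.824369)/(0.000002 - (-0.000563))
       = 0.824132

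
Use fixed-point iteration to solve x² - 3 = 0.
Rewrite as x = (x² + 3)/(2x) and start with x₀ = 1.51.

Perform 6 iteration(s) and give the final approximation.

Equation: x² - 3 = 0
Fixed-point form: x = (x² + 3)/(2x)
x₀ = 1.51

x_1 = g(1.510000) = 1.748377
x_2 = g(1.748377) = 1.732127
x_3 = g(1.732127) = 1.732051
x_4 = g(1.732051) = 1.732051
x_5 = g(1.732051) = 1.732051
x_6 = g(1.732051) = 1.732051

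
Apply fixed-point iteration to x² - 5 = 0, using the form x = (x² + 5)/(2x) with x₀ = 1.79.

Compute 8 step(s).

Equation: x² - 5 = 0
Fixed-point form: x = (x² + 5)/(2x)
x₀ = 1.79

x_1 = g(1.790000) = 2.291648
x_2 = g(2.291648) = 2.236742
x_3 = g(2.236742) = 2.236068
x_4 = g(2.236068) = 2.236068
x_5 = g(2.236068) = 2.236068
x_6 = g(2.236068) = 2.236068
x_7 = g(2.236068) = 2.236068
x_8 = g(2.236068) = 2.236068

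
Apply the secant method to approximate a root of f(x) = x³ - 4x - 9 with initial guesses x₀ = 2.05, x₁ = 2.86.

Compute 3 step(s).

f(x) = x³ - 4x - 9
x₀ = 2.05, x₁ = 2.86

Secant formula: x_{n+1} = x_n - f(x_n)(x_n - x_{n-1})/(f(x_n) - f(x_{n-1}))

Iteration 1:
  f(2.050000) = -8.584875
  f(2.860000) = 2.953656
  x_2 = 2.860000 - 2.953656×(2.860000 - 2.050000)/(2.953656 - (-8.584875))
       = 2.652655
Iteration 2:
  f(2.860000) = 2.953656
  f(2.652655) = -0.945012
  x_3 = 2.652655 - (-0.945012)×(2.652655 - 2.860000)/(-0.945012 - 2.953656)
       = 2.702914
Iteration 3:
  f(2.652655) = -0.945012
  f(2.702914) = -0.064862
  x_4 = 2.702914 - (-0.064862)×(2.702914 - 2.652655)/(-0.064862 - (-0.945012))
       = 2.706618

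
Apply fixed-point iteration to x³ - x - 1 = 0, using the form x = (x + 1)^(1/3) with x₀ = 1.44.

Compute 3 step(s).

Equation: x³ - x - 1 = 0
Fixed-point form: x = (x + 1)^(1/3)
x₀ = 1.44

x_1 = g(1.440000) = 1.346263
x_2 = g(1.346263) = 1.328798
x_3 = g(1.328798) = 1.325492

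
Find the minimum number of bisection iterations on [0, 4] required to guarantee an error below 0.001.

We need (b-a)/2^n ≤ 0.001
(4 - 0)/2^n ≤ 0.001
4/2^n ≤ 0.001
2^n ≥ 4000
n ≥ log₂(4000) = 11.97
n ≥ 12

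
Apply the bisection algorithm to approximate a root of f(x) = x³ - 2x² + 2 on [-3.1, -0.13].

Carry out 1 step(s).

f(x) = x³ - 2x² + 2
Initial interval: [-3.1, -0.13]

Iteration 1:
  c_1 = (-3.100000 + (-0.130000))/2 = -1.615000
  f(c_1) = f(-1.615000) = -7.428733
  f(a) × f(c) ≥ 0, new interval: [-1.615000, -0.130000]

After 1 iteration(s), the approximation is c_1 = -1.615000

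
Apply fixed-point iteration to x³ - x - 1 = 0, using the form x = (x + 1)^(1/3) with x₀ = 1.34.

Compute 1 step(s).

Equation: x³ - x - 1 = 0
Fixed-point form: x = (x + 1)^(1/3)
x₀ = 1.34

x_1 = g(1.340000) = 1.327614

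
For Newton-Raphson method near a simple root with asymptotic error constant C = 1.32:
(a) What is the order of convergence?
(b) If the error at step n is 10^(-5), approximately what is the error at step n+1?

(a) Newton-Raphson has quadratic (order 2) convergence near simple roots.
    This means |e_{n+1}| ≈ C|e_n|².

(b) With |e_n| = 10^(-5) and C = 1.32:
    |e_{n+1}| ≈ 1.32 × (10^(-5))² = 1.32 × 10^(-10)

(a) 2 (quadratic); (b) |e_{n+1}| ≈ 1.320e-10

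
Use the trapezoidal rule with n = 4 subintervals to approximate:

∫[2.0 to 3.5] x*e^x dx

f(x) = x*e^x
a = 2.0, b = 3.5, n = 4
h = (b - a)/n = 0.375000

Trapezoidal rule: (h/2)[f(x₀) + 2f(x₁) + 2f(x₂) + ... + f(xₙ)]

x_0 = 2.0000, f(x_0) = 14.778112, coefficient = 1
x_1 = 2.3750, f(x_1) = 25.533656, coefficient = 2
x_2 = 2.7500, f(x_2) = 43.017238, coefficient = 2
x_3 = 3.1250, f(x_3) = 71.124672, coefficient = 2
x_4 = 3.5000, f(x_4) = 115.904082, coefficient = 1

I ≈ (0.375000/2) × 410.033326 = 76.881249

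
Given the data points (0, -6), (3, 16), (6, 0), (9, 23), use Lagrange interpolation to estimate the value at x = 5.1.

Lagrange interpolation formula:
P(x) = Σ yᵢ × Lᵢ(x)
where Lᵢ(x) = Π_{j≠i} (x - xⱼ)/(xᵢ - xⱼ)

L_0(5.1) = (5.1 - 3)/(0 - 3) × (5.1 - 6)/(0 - 6) × (5.1 - 9)/(0 - 9) = -0.045500
L_1(5.1) = (5.1 - 0)/(3 - 0) × (5.1 - 6)/(3 - 6) × (5.1 - 9)/(3 - 9) = 0.331500
L_2(5.1) = (5.1 - 0)/(6 - 0) × (5.1 - 3)/(6 - 3) × (5.1 - 9)/(6 - 9) = 0.773500
L_3(5.1) = (5.1 - 0)/(9 - 0) × (5.1 - 3)/(9 - 3) × (5.1 - 6)/(9 - 6) = -0.059500

P(5.1) = (-6)×L_0(5.1) + 16×L_1(5.1) + 0×L_2(5.1) + 23×L_3(5.1)
P(5.1) = 4.208500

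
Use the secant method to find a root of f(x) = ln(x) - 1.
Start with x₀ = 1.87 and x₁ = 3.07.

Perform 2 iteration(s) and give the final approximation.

f(x) = ln(x) - 1
x₀ = 1.87, x₁ = 3.07

Secant formula: x_{n+1} = x_n - f(x_n)(x_n - x_{n-1})/(f(x_n) - f(x_{n-1}))

Iteration 1:
  f(1.870000) = -0.374062
  f(3.070000) = 0.121678
  x_2 = 3.070000 - 0.121678×(3.070000 - 1.870000)/(0.121678 - (-0.374062))
       = 2.775464
Iteration 2:
  f(3.070000) = 0.121678
  f(2.775464) = 0.020818
  x_3 = 2.775464 - 0.020818×(2.775464 - 3.070000)/(0.020818 - 0.121678)
       = 2.714670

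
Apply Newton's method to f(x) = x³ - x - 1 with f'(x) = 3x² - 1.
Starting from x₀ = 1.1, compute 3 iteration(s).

f(x) = x³ - x - 1
f'(x) = 3x² - 1
x₀ = 1.1

Newton-Raphson formula: x_{n+1} = x_n - f(x_n)/f'(x_n)

Iteration 1:
  f(1.100000) = -0.769000
  f'(1.100000) = 2.630000
  x_1 = 1.100000 - (-0.769000)/2.630000 = 1.392395
Iteration 2:
  f(1.392395) = 0.307132
  f'(1.392395) = 4.816295
  x_2 = 1.392395 - 0.307132/4.816295 = 1.328626
Iteration 3:
  f(1.328626) = 0.016727
  f'(1.328626) = 4.295742
  x_3 = 1.328626 - 0.016727/4.295742 = 1.324732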